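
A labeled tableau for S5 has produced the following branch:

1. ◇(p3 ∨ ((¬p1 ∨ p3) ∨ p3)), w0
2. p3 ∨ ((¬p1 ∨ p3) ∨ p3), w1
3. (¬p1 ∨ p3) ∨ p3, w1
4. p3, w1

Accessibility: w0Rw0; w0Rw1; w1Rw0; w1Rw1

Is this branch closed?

There is no literal clash: for every atom and world, at most one sign appears.

Open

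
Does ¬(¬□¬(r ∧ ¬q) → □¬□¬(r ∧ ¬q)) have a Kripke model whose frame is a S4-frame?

1. ¬(¬□¬(r ∧ ¬q) → □¬□¬(r ∧ ¬q)), 0
2. ¬□¬(r ∧ ¬q), 0   [¬→-rule on 1]
3. ¬□¬□¬(r ∧ ¬q), 0   [¬→-rule on 1]
4. r ∧ ¬q, 1   [¬□-rule on 2: fresh world 1, 0R1]
5. r, 1   [∧-rule on 4]
6. ¬q, 1   [∧-rule on 4]
7. □¬(r ∧ ¬q), 2   [¬□-rule on 3: fresh world 2, 0R2]
8. ¬(r ∧ ¬q), 2   [□-rule on 7 via 2R2]
9. q, 2   [¬∧-rule on 8 (branches; this branch)]
Accessibility: 0R0, 0R1, 0R2, 1R1, 2R2

Satisfiable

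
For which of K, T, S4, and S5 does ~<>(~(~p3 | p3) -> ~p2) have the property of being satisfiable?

K-tableau for the formula:
1. ~<>(~(~p3 | p3) -> ~p2), 0
Complete open branch: satisfiable in K.
T-tableau for the formula:
1. ~<>(~(~p3 | p3) -> ~p2), 0
2. ~(~(~p3 | p3) -> ~p2), 0
3. ~(~p3 | p3), 0
4. p2, 0
5. p3, 0
6. ~p3, 0
Accessibility: 0R0
Branch closes: p3 and ~p3 both at 0.
Every branch closes (one shown): unsatisfiable in T, hence also in S4, S5 (every S4/S5-frame is a T-frame).

K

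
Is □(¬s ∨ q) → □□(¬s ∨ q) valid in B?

Tableau for the negation ¬(□(¬s ∨ q) → □□(¬s ∨ q)):
1. ¬(□(¬s ∨ q) → □□(¬s ∨ q)), u
2. □(¬s ∨ q), u
3. ¬□□(¬s ∨ q), u
4. ¬s ∨ q, u
5. q, u
6. ¬□(¬s ∨ q), v
7. ¬s ∨ q, v
8. q, v
9. ¬(¬s ∨ q), w
10. s, w
11. ¬q, w
Accessibility: uRu, uRv, vRu, vRv, vRw, wRv, wRw
The negation has an open branch (countermodel exists).

Invalid (countermodel exists)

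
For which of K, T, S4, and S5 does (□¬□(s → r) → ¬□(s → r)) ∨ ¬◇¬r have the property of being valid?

K-tableau for the negation ¬((□¬□(s → r) → ¬□(s → r)) ∨ ¬◇¬r):
1. ¬((□¬□(s → r) → ¬□(s → r)) ∨ ¬◇¬r), u
2. ¬(□¬□(s → r) → ¬□(s → r)), u   [¬∨-rule on 1]
3. ◇¬r, u   [¬∨-rule on 1]
4. □¬□(s → r), u   [¬→-rule on 2]
5. □(s → r), u   [¬→-rule on 2]
6. ¬r, v   [◇-rule on 3: fresh world v, uRv]
7. ¬□(s → r), v   [□-rule on 4 via uRv]
8. s → r, v   [□-rule on 5 via uRv]
9. ¬s, v   [→-rule on 8 (branches; this branch)]
10. ¬(s → r), w   [¬□-rule on 7: fresh world w, vRw]
11. s, w   [¬→-rule on 10]
12. ¬r, w   [¬→-rule on 10]
Accessibility: uRv, vRw
Complete open branch: countermodel on a K-frame, so not valid in K.
T-tableau for the negation ¬((□¬□(s → r) → ¬□(s → r)) ∨ ¬◇¬r):
1. ¬((□¬□(s → r) → ¬□(s → r)) ∨ ¬◇¬r), u
2. ¬(□¬□(s → r) → ¬□(s → r)), u   [¬∨-rule on 1]
3. ◇¬r, u   [¬∨-rule on 1]
4. □¬□(s → r), u   [¬→-rule on 2]
5. □(s → r), u   [¬→-rule on 2]
6. ¬□(s → r), u   [□-rule on 4 via uRu]
7. s → r, u   [□-rule on 5 via uRu]
8. r, u   [→-rule on 7 (branches; this branch)]
9. ¬r, v   [◇-rule on 3: fresh world v, uRv]
10. ¬□(s → r), v   [□-rule on 4 via uRv]
11. s → r, v   [□-rule on 5 via uRv]
12. ¬s, v   [→-rule on 11 (branches; this branch)]
13. ¬(s → r), w   [¬□-rule on 6: fresh world w, uRw]
14. s, w   [¬→-rule on 13]
15. ¬r, w   [¬→-rule on 13]
16. ¬□(s → r), w   [□-rule on 4 via uRw]
17. s → r, w   [□-rule on 5 via uRw]
18. r, w   [→-rule on 17 (branches; this branch)]
Accessibility: uRu, uRv, uRw, vRv, wRw
Branch closes: r and ¬r both at w.
Every branch closes (one shown): valid in T, hence also in S4, S5 (every theorem of T is a theorem of S4 and S5).

T, S4, S5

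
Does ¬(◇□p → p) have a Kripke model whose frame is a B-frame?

No, unsatisfiable

1. ¬(◇□p → p), u
2. ◇□p, u   [¬→-rule on 1]
3. ¬p, u   [¬→-rule on 1]
4. □p, v   [◇-rule on 2: fresh world v, uRv]
5. p, u   [□-rule on 4 via vRu]
Accessibility: uRu, uRv, vRu, vRv
Branch closes: p and ¬p both at u.
(One branch shown.) All branches close.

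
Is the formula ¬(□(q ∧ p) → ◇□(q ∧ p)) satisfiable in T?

1. ¬(□(q ∧ p) → ◇□(q ∧ p)), w0
2. □(q ∧ p), w0
3. ¬◇□(q ∧ p), w0
4. q ∧ p, w0
5. q, w0
6. p, w0
7. ¬□(q ∧ p), w0
8. ¬(q ∧ p), w1
9. q ∧ p, w1
10. q, w1
11. p, w1
12. ¬□(q ∧ p), w1
13. ¬p, w1
Accessibility: w0Rw0, w0Rw1, w1Rw1
Branch closes: p and ¬p both at w1.
All branches of the tableau close; one closing branch shown above.

Unsatisfiable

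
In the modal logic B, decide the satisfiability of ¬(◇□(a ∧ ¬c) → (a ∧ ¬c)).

Unsatisfiable

1. ¬(◇□(a ∧ ¬c) → (a ∧ ¬c)), w0
2. ◇□(a ∧ ¬c), w0
3. ¬(a ∧ ¬c), w0
4. c, w0
5. □(a ∧ ¬c), w1
6. a ∧ ¬c, w0
7. a, w0
8. ¬c, w0
Accessibility: w0Rw0, w0Rw1, w1Rw0, w1Rw1
Branch closes: c and ¬c both at w0.
(One branch shown.) All branches close.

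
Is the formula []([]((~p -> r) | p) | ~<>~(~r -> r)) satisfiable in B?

1. []([]((~p -> r) | p) | ~<>~(~r -> r)), u
2. []((~p -> r) | p) | ~<>~(~r -> r), u
3. ~<>~(~r -> r), u
4. ~r -> r, u
5. r, u
Accessibility: uRu

Satisfiable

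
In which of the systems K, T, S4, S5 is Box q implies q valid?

T, S4, S5

T-tableau for the negation not (Box q implies q):
1. not (Box q implies q), 0
2. Box q, 0
3. not q, 0
4. q, 0
Accessibility: 0R0
Branch closes: q and not q both at 0.
Every branch closes (one shown): valid in T, hence also in S4, S5 (every theorem of T is a theorem of S4 and S5).
K-tableau for the negation not (Box q implies q):
1. not (Box q implies q), 0
2. Box q, 0
3. not q, 0
Complete open branch: countermodel on a K-frame, so not valid in K.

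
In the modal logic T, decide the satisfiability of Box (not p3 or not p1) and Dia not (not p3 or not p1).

1. Box (not p3 or not p1) and Dia not (not p3 or not p1), u
2. Box (not p3 or not p1), u   [and-rule on 1]
3. Dia not (not p3 or not p1), u   [and-rule on 1]
4. not p3 or not p1, u   [Box-rule on 2 via uRu]
5. not p1, u   [or-rule on 4 (branches; this branch)]
6. not (not p3 or not p1), v   [Dia-rule on 3: fresh world v, uRv]
7. p3, v   [neg-or-rule on 6]
8. p1, v   [neg-or-rule on 6]
9. not p3 or not p1, v   [Box-rule on 2 via uRv]
10. not p1, v   [or-rule on 9 (branches; this branch)]
Accessibility: uRu, uRv, vRv
Branch closes: p1 and not p1 both at v.
(One branch shown.) All branches close.

Unsatisfiable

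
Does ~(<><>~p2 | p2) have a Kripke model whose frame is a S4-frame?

1. ~(<><>~p2 | p2), u
2. ~<><>~p2, u
3. ~p2, u
4. ~<>~p2, u
5. p2, u
Accessibility: uRu
Branch closes: p2 and ~p2 both at u.
Every branch closes; the branch above is one of them.

Unsatisfiable (every branch closes)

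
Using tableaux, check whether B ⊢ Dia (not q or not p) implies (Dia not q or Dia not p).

Tableau for the negation not (Dia (not q or not p) implies (Dia not q or Dia not p)):
1. not (Dia (not q or not p) implies (Dia not q or Dia not p)), w0
2. Dia (not q or not p), w0   [neg-implies-rule on 1]
3. not (Dia not q or Dia not p), w0   [neg-implies-rule on 1]
4. not Dia not q, w0   [neg-or-rule on 3]
5. not Dia not p, w0   [neg-or-rule on 3]
6. q, w0   [neg-Dia-rule on 4 via w0Rw0]
7. p, w0   [neg-Dia-rule on 5 via w0Rw0]
8. not q or not p, w1   [Dia-rule on 2: fresh world w1, w0Rw1]
9. q, w1   [neg-Dia-rule on 4 via w0Rw1]
10. p, w1   [neg-Dia-rule on 5 via w0Rw1]
11. not p, w1   [or-rule on 8 (branches; this branch)]
Accessibility: w0Rw0, w0Rw1, w1Rw0, w1Rw1
Branch closes: p and not p both at w1.
Every branch of the negation's tableau closes; the branch above is one of them.

Valid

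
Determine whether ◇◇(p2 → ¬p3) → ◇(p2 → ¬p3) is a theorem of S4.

Yes, valid

Tableau for the negation ¬(◇◇(p2 → ¬p3) → ◇(p2 → ¬p3)):
1. ¬(◇◇(p2 → ¬p3) → ◇(p2 → ¬p3)), 0
2. ◇◇(p2 → ¬p3), 0   [¬→-rule on 1]
3. ¬◇(p2 → ¬p3), 0   [¬→-rule on 1]
4. ¬(p2 → ¬p3), 0   [¬◇-rule on 3 via 0R0]
5. p2, 0   [¬→-rule on 4]
6. p3, 0   [¬→-rule on 4]
7. ◇(p2 → ¬p3), 1   [◇-rule on 2: fresh world 1, 0R1]
8. ¬(p2 → ¬p3), 1   [¬◇-rule on 3 via 0R1]
9. p2, 1   [¬→-rule on 8]
10. p3, 1   [¬→-rule on 8]
11. p2 → ¬p3, 2   [◇-rule on 7: fresh world 2, 1R2]
12. ¬(p2 → ¬p3), 2   [¬◇-rule on 3 via 0R2]
13. p2, 2   [¬→-rule on 12]
14. p3, 2   [¬→-rule on 12]
15. ¬p3, 2   [→-rule on 11 (branches; this branch)]
Accessibility: 0R0, 0R1, 0R2, 1R1, 1R2, 2R2
Branch closes: p3 and ¬p3 both at 2.
All branches of the negation close; one closing branch shown above.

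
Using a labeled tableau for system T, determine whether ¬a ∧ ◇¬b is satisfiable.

1. ¬a ∧ ◇¬b, 0
2. ¬a, 0
3. ◇¬b, 0
4. ¬b, 1
Accessibility: 0R0, 0R1, 1R1

Satisfiable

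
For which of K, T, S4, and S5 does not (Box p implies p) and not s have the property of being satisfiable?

K-tableau for the formula:
1. not (Box p implies p) and not s, w0
2. not (Box p implies p), w0
3. not s, w0
4. Box p, w0
5. not p, w0
Complete open branch: satisfiable in K.
T-tableau for the formula:
1. not (Box p implies p) and not s, w0
2. not (Box p implies p), w0
3. not s, w0
4. Box p, w0
5. not p, w0
6. p, w0
Accessibility: w0Rw0
Branch closes: p and not p both at w0.
Every branch closes (one shown): unsatisfiable in T, hence also in S4, S5 (every S4/S5-frame is a T-frame).

K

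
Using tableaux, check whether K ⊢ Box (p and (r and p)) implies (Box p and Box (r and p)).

Yes, valid

Tableau for the negation not (Box (p and (r and p)) implies (Box p and Box (r and p))):
1. not (Box (p and (r and p)) implies (Box p and Box (r and p))), 0
2. Box (p and (r and p)), 0   [neg-implies-rule on 1]
3. not (Box p and Box (r and p)), 0   [neg-implies-rule on 1]
4. not Box (r and p), 0   [neg-and-rule on 3 (branches; this branch)]
5. not (r and p), 1   [neg-Box-rule on 4: fresh world 1, 0R1]
6. p and (r and p), 1   [Box-rule on 2 via 0R1]
7. p, 1   [and-rule on 6]
8. r and p, 1   [and-rule on 6]
9. r, 1   [and-rule on 8]
10. not p, 1   [neg-and-rule on 5 (branches; this branch)]
Accessibility: 0R1
Branch closes: p and not p both at 1.
All branches of the negation close; one closing branch shown above.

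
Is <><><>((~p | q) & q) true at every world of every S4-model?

No, not valid

Tableau for the negation ~<><><>((~p | q) & q):
1. ~<><><>((~p | q) & q), u
2. ~<><>((~p | q) & q), u   [~<>-rule on 1 via uRu]
3. ~<>((~p | q) & q), u   [~<>-rule on 2 via uRu]
4. ~((~p | q) & q), u   [~<>-rule on 3 via uRu]
5. ~q, u   [~&-rule on 4 (branches; this branch)]
Accessibility: uRu
The negation has an open branch (countermodel exists).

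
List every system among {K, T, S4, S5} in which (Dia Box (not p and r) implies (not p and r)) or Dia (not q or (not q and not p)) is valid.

S5

S5-tableau for the negation not ((Dia Box (not p and r) implies (not p and r)) or Dia (not q or (not q and not p))):
1. not ((Dia Box (not p and r) implies (not p and r)) or Dia (not q or (not q and not p))), w0
2. not (Dia Box (not p and r) implies (not p and r)), w0
3. not Dia (not q or (not q and not p)), w0
4. Dia Box (not p and r), w0
5. not (not p and r), w0
6. not (not q or (not q and not p)), w0
7. q, w0
8. not (not q and not p), w0
9. not r, w0
10. p, w0
11. Box (not p and r), w1
12. not (not q or (not q and not p)), w1
13. q, w1
14. not (not q and not p), w1
15. not p and r, w0
16. not p, w0
17. r, w0
Accessibility: w0Rw0, w0Rw1, w1Rw0, w1Rw1
Branch closes: p and not p both at w0.
Every branch closes (one shown): valid in S5.
S4-tableau for the negation not ((Dia Box (not p and r) implies (not p and r)) or Dia (not q or (not q and not p))):
1. not ((Dia Box (not p and r) implies (not p and r)) or Dia (not q or (not q and not p))), w0
2. not (Dia Box (not p and r) implies (not p and r)), w0
3. not Dia (not q or (not q and not p)), w0
4. Dia Box (not p and r), w0
5. not (not p and r), w0
6. not (not q or (not q and not p)), w0
7. q, w0
8. not (not q and not p), w0
9. not r, w0
10. p, w0
11. Box (not p and r), w1
12. not (not q or (not q and not p)), w1
13. q, w1
14. not (not q and not p), w1
15. not p and r, w1
16. not p, w1
17. r, w1
Accessibility: w0Rw0, w0Rw1, w1Rw1
Complete open branch: countermodel on an S4-frame, so not valid in S4, nor in K, T (the same frame is also a K-frame and a T-frame).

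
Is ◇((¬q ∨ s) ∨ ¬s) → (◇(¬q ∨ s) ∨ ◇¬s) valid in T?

Valid in T

Tableau for the negation ¬(◇((¬q ∨ s) ∨ ¬s) → (◇(¬q ∨ s) ∨ ◇¬s)):
1. ¬(◇((¬q ∨ s) ∨ ¬s) → (◇(¬q ∨ s) ∨ ◇¬s)), w0
2. ◇((¬q ∨ s) ∨ ¬s), w0
3. ¬(◇(¬q ∨ s) ∨ ◇¬s), w0
4. ¬◇(¬q ∨ s), w0
5. ¬◇¬s, w0
6. ¬(¬q ∨ s), w0
7. q, w0
8. ¬s, w0
9. s, w0
Accessibility: w0Rw0
Branch closes: s and ¬s both at w0.
Every branch of the negation's tableau closes; the branch above is one of them.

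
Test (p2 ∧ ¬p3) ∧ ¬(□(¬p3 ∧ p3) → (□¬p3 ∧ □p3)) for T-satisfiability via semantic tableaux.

Unsatisfiable (every branch closes)

1. (p2 ∧ ¬p3) ∧ ¬(□(¬p3 ∧ p3) → (□¬p3 ∧ □p3)), u
2. p2 ∧ ¬p3, u   [∧-rule on 1]
3. ¬(□(¬p3 ∧ p3) → (□¬p3 ∧ □p3)), u   [∧-rule on 1]
4. p2, u   [∧-rule on 2]
5. ¬p3, u   [∧-rule on 2]
6. □(¬p3 ∧ p3), u   [¬→-rule on 3]
7. ¬(□¬p3 ∧ □p3), u   [¬→-rule on 3]
8. ¬p3 ∧ p3, u   [□-rule on 6 via uRu]
9. p3, u   [∧-rule on 8]
Accessibility: uRu
Branch closes: p3 and ¬p3 both at u.
(One branch shown.) All branches close.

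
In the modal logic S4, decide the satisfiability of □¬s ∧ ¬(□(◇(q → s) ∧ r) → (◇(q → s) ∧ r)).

1. □¬s ∧ ¬(□(◇(q → s) ∧ r) → (◇(q → s) ∧ r)), u
2. □¬s, u
3. ¬(□(◇(q → s) ∧ r) → (◇(q → s) ∧ r)), u
4. □(◇(q → s) ∧ r), u
5. ¬(◇(q → s) ∧ r), u
6. ¬s, u
7. ◇(q → s) ∧ r, u
8. ◇(q → s), u
9. r, u
10. ¬◇(q → s), u
11. ¬(q → s), u
12. q, u
13. q → s, v
14. ¬s, v
15. ◇(q → s) ∧ r, v
16. ◇(q → s), v
17. r, v
18. ¬(q → s), v
19. q, v
20. s, v
Accessibility: uRu, uRv, vRv
Branch closes: s and ¬s both at v.
(One branch shown.) All branches close.

No, unsatisfiable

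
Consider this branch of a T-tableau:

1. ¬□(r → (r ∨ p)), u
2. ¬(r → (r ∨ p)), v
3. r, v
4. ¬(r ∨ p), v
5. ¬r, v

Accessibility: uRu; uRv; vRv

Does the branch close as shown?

Both r and ¬r appear at v.

Yes, closed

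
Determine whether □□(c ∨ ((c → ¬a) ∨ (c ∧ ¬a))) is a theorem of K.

Tableau for the negation ¬□□(c ∨ ((c → ¬a) ∨ (c ∧ ¬a))):
1. ¬□□(c ∨ ((c → ¬a) ∨ (c ∧ ¬a))), 0
2. ¬□(c ∨ ((c → ¬a) ∨ (c ∧ ¬a))), 1
3. ¬(c ∨ ((c → ¬a) ∨ (c ∧ ¬a))), 2
4. ¬c, 2
5. ¬((c → ¬a) ∨ (c ∧ ¬a)), 2
6. ¬(c → ¬a), 2
7. ¬(c ∧ ¬a), 2
8. c, 2
9. a, 2
Accessibility: 0R1, 1R2
Branch closes: c and ¬c both at 2.
All branches of the negation close; one closing branch shown above.

Valid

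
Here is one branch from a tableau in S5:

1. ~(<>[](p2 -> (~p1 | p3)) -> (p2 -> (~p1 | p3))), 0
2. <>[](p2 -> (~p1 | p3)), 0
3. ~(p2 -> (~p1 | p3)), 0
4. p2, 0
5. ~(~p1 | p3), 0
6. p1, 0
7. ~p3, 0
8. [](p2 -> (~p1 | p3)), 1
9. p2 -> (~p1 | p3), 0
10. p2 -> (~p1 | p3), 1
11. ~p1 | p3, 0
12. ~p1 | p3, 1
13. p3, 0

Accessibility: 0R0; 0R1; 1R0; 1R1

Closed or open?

Yes, closed

Both p3 and ~p3 appear at 0.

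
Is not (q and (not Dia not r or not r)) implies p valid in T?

Invalid (countermodel exists)

Tableau for the negation not (not (q and (not Dia not r or not r)) implies p):
1. not (not (q and (not Dia not r or not r)) implies p), 0
2. not (q and (not Dia not r or not r)), 0   [neg-implies-rule on 1]
3. not p, 0   [neg-implies-rule on 1]
4. not (not Dia not r or not r), 0   [neg-and-rule on 2 (branches; this branch)]
5. Dia not r, 0   [neg-or-rule on 4]
6. r, 0   [neg-or-rule on 4]
7. not r, 1   [Dia-rule on 5: fresh world 1, 0R1]
Accessibility: 0R0, 0R1, 1R1
The negation has an open branch (countermodel exists).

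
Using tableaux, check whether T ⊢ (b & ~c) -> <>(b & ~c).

Tableau for the negation ~((b & ~c) -> <>(b & ~c)):
1. ~((b & ~c) -> <>(b & ~c)), 0
2. b & ~c, 0   [~->-rule on 1]
3. ~<>(b & ~c), 0   [~->-rule on 1]
4. b, 0   [&-rule on 2]
5. ~c, 0   [&-rule on 2]
6. ~(b & ~c), 0   [~<>-rule on 3 via 0R0]
7. c, 0   [~&-rule on 6 (branches; this branch)]
Accessibility: 0R0
Branch closes: c and ~c both at 0.
All branches of the negation close; one closing branch shown above.

Yes, valid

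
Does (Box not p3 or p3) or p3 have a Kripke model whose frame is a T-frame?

1. (Box not p3 or p3) or p3, w0
2. p3, w0
Accessibility: w0Rw0

Satisfiable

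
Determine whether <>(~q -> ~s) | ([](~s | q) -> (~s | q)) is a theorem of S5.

Valid in S5

Tableau for the negation ~(<>(~q -> ~s) | ([](~s | q) -> (~s | q))):
1. ~(<>(~q -> ~s) | ([](~s | q) -> (~s | q))), u
2. ~<>(~q -> ~s), u
3. ~([](~s | q) -> (~s | q)), u
4. [](~s | q), u
5. ~(~s | q), u
6. s, u
7. ~q, u
8. ~(~q -> ~s), u
9. ~s | q, u
10. q, u
Accessibility: uRu
Branch closes: q and ~q both at u.
All branches of the negation close; one closing branch shown above.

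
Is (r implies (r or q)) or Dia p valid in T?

Tableau for the negation not ((r implies (r or q)) or Dia p):
1. not ((r implies (r or q)) or Dia p), w0
2. not (r implies (r or q)), w0   [neg-or-rule on 1]
3. not Dia p, w0   [neg-or-rule on 1]
4. r, w0   [neg-implies-rule on 2]
5. not (r or q), w0   [neg-implies-rule on 2]
6. not r, w0   [neg-or-rule on 5]
7. not q, w0   [neg-or-rule on 5]
Accessibility: w0Rw0
Branch closes: r and not r both at w0.
All branches of the negation close; one closing branch shown above.

Valid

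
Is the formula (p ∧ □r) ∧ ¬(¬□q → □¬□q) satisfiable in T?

1. (p ∧ □r) ∧ ¬(¬□q → □¬□q), 0
2. p ∧ □r, 0
3. ¬(¬□q → □¬□q), 0
4. p, 0
5. □r, 0
6. ¬□q, 0
7. ¬□¬□q, 0
8. r, 0
9. ¬q, 1
10. r, 1
11. □q, 2
12. r, 2
13. q, 2
Accessibility: 0R0, 0R1, 0R2, 1R1, 2R2

Satisfiable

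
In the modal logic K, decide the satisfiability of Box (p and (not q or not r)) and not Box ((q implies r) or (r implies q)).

1. Box (p and (not q or not r)) and not Box ((q implies r) or (r implies q)), w0
2. Box (p and (not q or not r)), w0
3. not Box ((q implies r) or (r implies q)), w0
4. not ((q implies r) or (r implies q)), w1
5. not (q implies r), w1
6. not (r implies q), w1
7. q, w1
8. not r, w1
9. r, w1
10. not q, w1
Accessibility: w0Rw1
Branch closes: r and not r both at w1.
(One branch shown.) All branches close.

Unsatisfiable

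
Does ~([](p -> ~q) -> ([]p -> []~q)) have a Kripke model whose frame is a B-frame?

No, unsatisfiable

1. ~([](p -> ~q) -> ([]p -> []~q)), 0
2. [](p -> ~q), 0
3. ~([]p -> []~q), 0
4. []p, 0
5. ~[]~q, 0
6. p -> ~q, 0
7. p, 0
8. ~q, 0
9. q, 1
10. p -> ~q, 1
11. p, 1
12. ~q, 1
Accessibility: 0R0, 0R1, 1R0, 1R1
Branch closes: q and ~q both at 1.
Every branch closes; the branch above is one of them.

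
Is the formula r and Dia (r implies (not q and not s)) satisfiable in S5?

1. r and Dia (r implies (not q and not s)), 0
2. r, 0
3. Dia (r implies (not q and not s)), 0
4. r implies (not q and not s), 1
5. not q and not s, 1
6. not q, 1
7. not s, 1
Accessibility: 0R0, 0R1, 1R0, 1R1

Satisfiable (open branch found)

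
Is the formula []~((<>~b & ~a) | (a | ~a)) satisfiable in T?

Unsatisfiable (every branch closes)

1. []~((<>~b & ~a) | (a | ~a)), 0
2. ~((<>~b & ~a) | (a | ~a)), 0
3. ~(<>~b & ~a), 0
4. ~(a | ~a), 0
5. ~a, 0
6. a, 0
Accessibility: 0R0
Branch closes: a and ~a both at 0.
All branches of the tableau close; one closing branch shown above.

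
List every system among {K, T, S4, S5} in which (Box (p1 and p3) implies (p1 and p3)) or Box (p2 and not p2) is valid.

K-tableau for the negation not ((Box (p1 and p3) implies (p1 and p3)) or Box (p2 and not p2)):
1. not ((Box (p1 and p3) implies (p1 and p3)) or Box (p2 and not p2)), 0
2. not (Box (p1 and p3) implies (p1 and p3)), 0
3. not Box (p2 and not p2), 0
4. Box (p1 and p3), 0
5. not (p1 and p3), 0
6. not p3, 0
7. not (p2 and not p2), 1
8. p1 and p3, 1
9. p1, 1
10. p3, 1
11. p2, 1
Accessibility: 0R1
Complete open branch: countermodel on a K-frame, so not valid in K.
T-tableau for the negation not ((Box (p1 and p3) implies (p1 and p3)) or Box (p2 and not p2)):
1. not ((Box (p1 and p3) implies (p1 and p3)) or Box (p2 and not p2)), 0
2. not (Box (p1 and p3) implies (p1 and p3)), 0
3. not Box (p2 and not p2), 0
4. Box (p1 and p3), 0
5. not (p1 and p3), 0
6. p1 and p3, 0
7. p1, 0
8. p3, 0
9. not p3, 0
Accessibility: 0R0
Branch closes: p3 and not p3 both at 0.
Every branch closes (one shown): valid in T, hence also in S4, S5 (every theorem of T is a theorem of S4 and S5).

T, S4, S5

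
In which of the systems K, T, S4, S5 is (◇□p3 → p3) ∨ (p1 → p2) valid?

S4-tableau for the negation ¬((◇□p3 → p3) ∨ (p1 → p2)):
1. ¬((◇□p3 → p3) ∨ (p1 → p2)), w0
2. ¬(◇□p3 → p3), w0
3. ¬(p1 → p2), w0
4. ◇□p3, w0
5. ¬p3, w0
6. p1, w0
7. ¬p2, w0
8. □p3, w1
9. p3, w1
Accessibility: w0Rw0, w0Rw1, w1Rw1
Complete open branch: countermodel on an S4-frame, so not valid in S4, nor in K, T (the same frame is also a K-frame and a T-frame).
S5-tableau for the negation ¬((◇□p3 → p3) ∨ (p1 → p2)):
1. ¬((◇□p3 → p3) ∨ (p1 → p2)), w0
2. ¬(◇□p3 → p3), w0
3. ¬(p1 → p2), w0
4. ◇□p3, w0
5. ¬p3, w0
6. p1, w0
7. ¬p2, w0
8. □p3, w1
9. p3, w0
Accessibility: w0Rw0, w0Rw1, w1Rw0, w1Rw1
Branch closes: p3 and ¬p3 both at w0.
Every branch closes (one shown): valid in S5.

S5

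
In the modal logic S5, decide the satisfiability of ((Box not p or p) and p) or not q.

Satisfiable (open branch found)

1. ((Box not p or p) and p) or not q, u
2. not q, u
Accessibility: uRu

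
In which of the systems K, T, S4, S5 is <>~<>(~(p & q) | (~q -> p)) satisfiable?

K-tableau for the formula:
1. <>~<>(~(p & q) | (~q -> p)), u
2. ~<>(~(p & q) | (~q -> p)), v
Accessibility: uRv
Complete open branch: satisfiable in K.
T-tableau for the formula:
1. <>~<>(~(p & q) | (~q -> p)), u
2. ~<>(~(p & q) | (~q -> p)), v
3. ~(~(p & q) | (~q -> p)), v
4. p & q, v
5. ~(~q -> p), v
6. p, v
7. q, v
8. ~q, v
9. ~p, v
Accessibility: uRu, uRv, vRv
Branch closes: q and ~q both at v.
Every branch closes (one shown): unsatisfiable in T, hence also in S4, S5 (every S4/S5-frame is a T-frame).

K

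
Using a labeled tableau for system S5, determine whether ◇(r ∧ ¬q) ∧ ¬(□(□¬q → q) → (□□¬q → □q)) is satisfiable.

1. ◇(r ∧ ¬q) ∧ ¬(□(□¬q → q) → (□□¬q → □q)), w0
2. ◇(r ∧ ¬q), w0   [∧-rule on 1]
3. ¬(□(□¬q → q) → (□□¬q → □q)), w0   [∧-rule on 1]
4. □(□¬q → q), w0   [¬→-rule on 3]
5. ¬(□□¬q → □q), w0   [¬→-rule on 3]
6. □□¬q, w0   [¬→-rule on 5]
7. ¬□q, w0   [¬→-rule on 5]
8. □¬q → q, w0   [□-rule on 4 via w0Rw0]
9. □¬q, w0   [□-rule on 6 via w0Rw0]
10. ¬q, w0   [□-rule on 9 via w0Rw0]
11. ¬□¬q, w0   [→-rule on 8 (branches; this branch)]
12. r ∧ ¬q, w1   [◇-rule on 2: fresh world w1, w0Rw1]
13. r, w1   [∧-rule on 12]
14. ¬q, w1   [∧-rule on 12]
15. □¬q → q, w1   [□-rule on 4 via w0Rw1]
16. □¬q, w1   [□-rule on 6 via w0Rw1]
17. ¬□¬q, w1   [→-rule on 15 (branches; this branch)]
18. ¬q, w2   [¬□-rule on 7: fresh world w2, w0Rw2]
19. □¬q → q, w2   [□-rule on 4 via w0Rw2]
20. □¬q, w2   [□-rule on 6 via w0Rw2]
21. ¬□¬q, w2   [→-rule on 19 (branches; this branch)]
22. q, w3   [¬□-rule on 11: fresh world w3, w0Rw3]
23. □¬q → q, w3   [□-rule on 4 via w0Rw3]
24. □¬q, w3   [□-rule on 6 via w0Rw3]
25. ¬q, w3   [□-rule on 9 via w0Rw3]
Accessibility: w0Rw0, w0Rw1, w0Rw2, w0Rw3, w1Rw0, w1Rw1, w1Rw2, w1Rw3, w2Rw0, w2Rw1, w2Rw2, w2Rw3, w3Rw0, w3Rw1, w3Rw2, w3Rw3
Branch closes: q and ¬q both at w3.
Every branch closes; the branch above is one of them.

No, unsatisfiable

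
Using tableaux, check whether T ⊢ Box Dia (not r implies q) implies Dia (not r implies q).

Tableau for the negation not (Box Dia (not r implies q) implies Dia (not r implies q)):
1. not (Box Dia (not r implies q) implies Dia (not r implies q)), u
2. Box Dia (not r implies q), u
3. not Dia (not r implies q), u
4. Dia (not r implies q), u
5. not (not r implies q), u
6. not r, u
7. not q, u
8. not r implies q, v
9. Dia (not r implies q), v
10. not (not r implies q), v
11. not r, v
12. not q, v
13. q, v
Accessibility: uRu, uRv, vRv
Branch closes: q and not q both at v.
All branches of the negation close; one closing branch shown above.

Valid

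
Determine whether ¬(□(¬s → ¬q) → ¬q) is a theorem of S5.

Tableau for the negation □(¬s → ¬q) → ¬q:
1. □(¬s → ¬q) → ¬q, w0
2. ¬q, w0
Accessibility: w0Rw0
The negation has an open branch (countermodel exists).

Not valid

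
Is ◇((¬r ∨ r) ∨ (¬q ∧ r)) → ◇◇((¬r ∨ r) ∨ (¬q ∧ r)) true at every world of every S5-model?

Valid in S5

Tableau for the negation ¬(◇((¬r ∨ r) ∨ (¬q ∧ r)) → ◇◇((¬r ∨ r) ∨ (¬q ∧ r))):
1. ¬(◇((¬r ∨ r) ∨ (¬q ∧ r)) → ◇◇((¬r ∨ r) ∨ (¬q ∧ r))), 0
2. ◇((¬r ∨ r) ∨ (¬q ∧ r)), 0
3. ¬◇◇((¬r ∨ r) ∨ (¬q ∧ r)), 0
4. ¬◇((¬r ∨ r) ∨ (¬q ∧ r)), 0
5. ¬((¬r ∨ r) ∨ (¬q ∧ r)), 0
6. ¬(¬r ∨ r), 0
7. ¬(¬q ∧ r), 0
8. r, 0
9. ¬r, 0
Accessibility: 0R0
Branch closes: r and ¬r both at 0.
All branches of the negation close; one closing branch shown above.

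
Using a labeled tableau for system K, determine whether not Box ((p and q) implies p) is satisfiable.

1. not Box ((p and q) implies p), u
2. not ((p and q) implies p), v
3. p and q, v
4. not p, v
5. p, v
6. q, v
Accessibility: uRv
Branch closes: p and not p both at v.
All branches of the tableau close; one closing branch shown above.

Unsatisfiable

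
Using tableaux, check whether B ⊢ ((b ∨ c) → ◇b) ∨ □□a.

No, not valid

Tableau for the negation ¬(((b ∨ c) → ◇b) ∨ □□a):
1. ¬(((b ∨ c) → ◇b) ∨ □□a), w0
2. ¬((b ∨ c) → ◇b), w0
3. ¬□□a, w0
4. b ∨ c, w0
5. ¬◇b, w0
6. ¬b, w0
7. c, w0
8. ¬□a, w1
9. ¬b, w1
10. ¬a, w2
Accessibility: w0Rw0, w0Rw1, w1Rw0, w1Rw1, w1Rw2, w2Rw1, w2Rw2
The negation has an open branch (countermodel exists).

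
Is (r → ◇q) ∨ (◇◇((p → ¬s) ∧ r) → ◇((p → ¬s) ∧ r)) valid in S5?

Tableau for the negation ¬((r → ◇q) ∨ (◇◇((p → ¬s) ∧ r) → ◇((p → ¬s) ∧ r))):
1. ¬((r → ◇q) ∨ (◇◇((p → ¬s) ∧ r) → ◇((p → ¬s) ∧ r))), w0
2. ¬(r → ◇q), w0   [¬∨-rule on 1]
3. ¬(◇◇((p → ¬s) ∧ r) → ◇((p → ¬s) ∧ r)), w0   [¬∨-rule on 1]
4. r, w0   [¬→-rule on 2]
5. ¬◇q, w0   [¬→-rule on 2]
6. ◇◇((p → ¬s) ∧ r), w0   [¬→-rule on 3]
7. ¬◇((p → ¬s) ∧ r), w0   [¬→-rule on 3]
8. ¬q, w0   [¬◇-rule on 5 via w0Rw0]
9. ¬((p → ¬s) ∧ r), w0   [¬◇-rule on 7 via w0Rw0]
10. ¬(p → ¬s), w0   [¬∧-rule on 9 (branches; this branch)]
11. p, w0   [¬→-rule on 10]
12. s, w0   [¬→-rule on 10]
13. ◇((p → ¬s) ∧ r), w1   [◇-rule on 6: fresh world w1, w0Rw1]
14. ¬q, w1   [¬◇-rule on 5 via w0Rw1]
15. ¬((p → ¬s) ∧ r), w1   [¬◇-rule on 7 via w0Rw1]
16. ¬(p → ¬s), w1   [¬∧-rule on 15 (branches; this branch)]
17. p, w1   [¬→-rule on 16]
18. s, w1   [¬→-rule on 16]
19. (p → ¬s) ∧ r, w2   [◇-rule on 13: fresh world w2, w1Rw2]
20. p → ¬s, w2   [∧-rule on 19]
21. r, w2   [∧-rule on 19]
22. ¬q, w2   [¬◇-rule on 5 via w0Rw2]
23. ¬((p → ¬s) ∧ r), w2   [¬◇-rule on 7 via w0Rw2]
24. ¬s, w2   [→-rule on 20 (branches; this branch)]
25. ¬(p → ¬s), w2   [¬∧-rule on 23 (branches; this branch)]
26. p, w2   [¬→-rule on 25]
27. s, w2   [¬→-rule on 25]
Accessibility: w0Rw0, w0Rw1, w0Rw2, w1Rw0, w1Rw1, w1Rw2, w2Rw0, w2Rw1, w2Rw2
Branch closes: s and ¬s both at w2.
Every branch of the negation's tableau closes; the branch above is one of them.

Valid in S5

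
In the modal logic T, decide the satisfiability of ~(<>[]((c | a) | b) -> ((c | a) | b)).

1. ~(<>[]((c | a) | b) -> ((c | a) | b)), w0
2. <>[]((c | a) | b), w0
3. ~((c | a) | b), w0
4. ~(c | a), w0
5. ~b, w0
6. ~c, w0
7. ~a, w0
8. []((c | a) | b), w1
9. (c | a) | b, w1
10. b, w1
Accessibility: w0Rw0, w0Rw1, w1Rw1

Satisfiable (open branch found)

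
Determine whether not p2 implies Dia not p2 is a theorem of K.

Not valid

Tableau for the negation not (not p2 implies Dia not p2):
1. not (not p2 implies Dia not p2), 0
2. not p2, 0
3. not Dia not p2, 0
The negation has an open branch (countermodel exists).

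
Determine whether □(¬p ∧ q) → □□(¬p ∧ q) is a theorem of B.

Tableau for the negation ¬(□(¬p ∧ q) → □□(¬p ∧ q)):
1. ¬(□(¬p ∧ q) → □□(¬p ∧ q)), 0
2. □(¬p ∧ q), 0   [¬→-rule on 1]
3. ¬□□(¬p ∧ q), 0   [¬→-rule on 1]
4. ¬p ∧ q, 0   [□-rule on 2 via 0R0]
5. ¬p, 0   [∧-rule on 4]
6. q, 0   [∧-rule on 4]
7. ¬□(¬p ∧ q), 1   [¬□-rule on 3: fresh world 1, 0R1]
8. ¬p ∧ q, 1   [□-rule on 2 via 0R1]
9. ¬p, 1   [∧-rule on 8]
10. q, 1   [∧-rule on 8]
11. ¬(¬p ∧ q), 2   [¬□-rule on 7: fresh world 2, 1R2]
12. ¬q, 2   [¬∧-rule on 11 (branches; this branch)]
Accessibility: 0R0, 0R1, 1R0, 1R1, 1R2, 2R1, 2R2
The negation has an open branch (countermodel exists).

Not valid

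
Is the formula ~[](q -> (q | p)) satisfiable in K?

Unsatisfiable

1. ~[](q -> (q | p)), u
2. ~(q -> (q | p)), v
3. q, v
4. ~(q | p), v
5. ~q, v
6. ~p, v
Accessibility: uRv
Branch closes: q and ~q both at v.
All branches of the tableau close; one closing branch shown above.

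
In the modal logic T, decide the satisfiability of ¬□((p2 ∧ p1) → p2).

Unsatisfiable

1. ¬□((p2 ∧ p1) → p2), w0
2. ¬((p2 ∧ p1) → p2), w1   [¬□-rule on 1: fresh world w1, w0Rw1]
3. p2 ∧ p1, w1   [¬→-rule on 2]
4. ¬p2, w1   [¬→-rule on 2]
5. p2, w1   [∧-rule on 3]
6. p1, w1   [∧-rule on 3]
Accessibility: w0Rw0, w0Rw1, w1Rw1
Branch closes: p2 and ¬p2 both at w1.
Every branch closes; the branch above is one of them.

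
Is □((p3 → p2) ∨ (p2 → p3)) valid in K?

Tableau for the negation ¬□((p3 → p2) ∨ (p2 → p3)):
1. ¬□((p3 → p2) ∨ (p2 → p3)), w0
2. ¬((p3 → p2) ∨ (p2 → p3)), w1
3. ¬(p3 → p2), w1
4. ¬(p2 → p3), w1
5. p3, w1
6. ¬p2, w1
7. p2, w1
8. ¬p3, w1
Accessibility: w0Rw1
Branch closes: p2 and ¬p2 both at w1.
Every branch of the negation's tableau closes; the branch above is one of them.

Valid in K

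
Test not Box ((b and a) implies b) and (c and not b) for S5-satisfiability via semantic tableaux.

No, unsatisfiable

1. not Box ((b and a) implies b) and (c and not b), 0
2. not Box ((b and a) implies b), 0
3. c and not b, 0
4. c, 0
5. not b, 0
6. not ((b and a) implies b), 1
7. b and a, 1
8. not b, 1
9. b, 1
10. a, 1
Accessibility: 0R0, 0R1, 1R0, 1R1
Branch closes: b and not b both at 1.
Every branch closes; the branch above is one of them.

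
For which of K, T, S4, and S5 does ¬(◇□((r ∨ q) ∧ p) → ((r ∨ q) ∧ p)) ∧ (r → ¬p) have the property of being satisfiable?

K, T, S4

S4-tableau for the formula:
1. ¬(◇□((r ∨ q) ∧ p) → ((r ∨ q) ∧ p)) ∧ (r → ¬p), 0
2. ¬(◇□((r ∨ q) ∧ p) → ((r ∨ q) ∧ p)), 0
3. r → ¬p, 0
4. ◇□((r ∨ q) ∧ p), 0
5. ¬((r ∨ q) ∧ p), 0
6. ¬p, 0
7. □((r ∨ q) ∧ p), 1
8. (r ∨ q) ∧ p, 1
9. r ∨ q, 1
10. p, 1
11. q, 1
Accessibility: 0R0, 0R1, 1R1
Complete open branch: satisfiable in S4, hence also in K, T (this S4-model is also a K-model and a T-model).
S5-tableau for the formula:
1. ¬(◇□((r ∨ q) ∧ p) → ((r ∨ q) ∧ p)) ∧ (r → ¬p), 0
2. ¬(◇□((r ∨ q) ∧ p) → ((r ∨ q) ∧ p)), 0
3. r → ¬p, 0
4. ◇□((r ∨ q) ∧ p), 0
5. ¬((r ∨ q) ∧ p), 0
6. ¬r, 0
7. ¬(r ∨ q), 0
8. ¬q, 0
9. □((r ∨ q) ∧ p), 1
10. (r ∨ q) ∧ p, 0
11. r ∨ q, 0
12. p, 0
13. (r ∨ q) ∧ p, 1
14. r ∨ q, 1
15. p, 1
16. q, 0
Accessibility: 0R0, 0R1, 1R0, 1R1
Branch closes: q and ¬q both at 0.
Every branch closes (one shown): unsatisfiable in S5.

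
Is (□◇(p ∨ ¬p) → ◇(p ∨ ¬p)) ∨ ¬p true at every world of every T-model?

Yes, valid

Tableau for the negation ¬((□◇(p ∨ ¬p) → ◇(p ∨ ¬p)) ∨ ¬p):
1. ¬((□◇(p ∨ ¬p) → ◇(p ∨ ¬p)) ∨ ¬p), 0
2. ¬(□◇(p ∨ ¬p) → ◇(p ∨ ¬p)), 0   [¬∨-rule on 1]
3. p, 0   [¬∨-rule on 1]
4. □◇(p ∨ ¬p), 0   [¬→-rule on 2]
5. ¬◇(p ∨ ¬p), 0   [¬→-rule on 2]
6. ◇(p ∨ ¬p), 0   [□-rule on 4 via 0R0]
7. ¬(p ∨ ¬p), 0   [¬◇-rule on 5 via 0R0]
8. ¬p, 0   [¬∨-rule on 7]
Accessibility: 0R0
Branch closes: p and ¬p both at 0.
Every branch of the negation's tableau closes; the branch above is one of them.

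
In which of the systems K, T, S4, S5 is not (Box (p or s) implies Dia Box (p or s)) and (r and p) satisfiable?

T-tableau for the formula:
1. not (Box (p or s) implies Dia Box (p or s)) and (r and p), w0
2. not (Box (p or s) implies Dia Box (p or s)), w0
3. r and p, w0
4. Box (p or s), w0
5. not Dia Box (p or s), w0
6. r, w0
7. p, w0
8. p or s, w0
9. not Box (p or s), w0
10. s, w0
11. not (p or s), w1
12. not p, w1
13. not s, w1
14. p or s, w1
15. not Box (p or s), w1
16. s, w1
Accessibility: w0Rw0, w0Rw1, w1Rw1
Branch closes: s and not s both at w1.
Every branch closes (one shown): unsatisfiable in T, hence also in S4, S5 (every S4/S5-frame is a T-frame).
K-tableau for the formula:
1. not (Box (p or s) implies Dia Box (p or s)) and (r and p), w0
2. not (Box (p or s) implies Dia Box (p or s)), w0
3. r and p, w0
4. Box (p or s), w0
5. not Dia Box (p or s), w0
6. r, w0
7. p, w0
Complete open branch: satisfiable in K.

K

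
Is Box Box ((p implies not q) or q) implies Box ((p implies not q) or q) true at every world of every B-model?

Yes, valid

Tableau for the negation not (Box Box ((p implies not q) or q) implies Box ((p implies not q) or q)):
1. not (Box Box ((p implies not q) or q) implies Box ((p implies not q) or q)), w0
2. Box Box ((p implies not q) or q), w0   [neg-implies-rule on 1]
3. not Box ((p implies not q) or q), w0   [neg-implies-rule on 1]
4. Box ((p implies not q) or q), w0   [Box-rule on 2 via w0Rw0]
5. (p implies not q) or q, w0   [Box-rule on 4 via w0Rw0]
6. p implies not q, w0   [or-rule on 5 (branches; this branch)]
7. not q, w0   [implies-rule on 6 (branches; this branch)]
8. not ((p implies not q) or q), w1   [neg-Box-rule on 3: fresh world w1, w0Rw1]
9. not (p implies not q), w1   [neg-or-rule on 8]
10. not q, w1   [neg-or-rule on 8]
11. p, w1   [neg-implies-rule on 9]
12. q, w1   [neg-implies-rule on 9]
Accessibility: w0Rw0, w0Rw1, w1Rw0, w1Rw1
Branch closes: q and not q both at w1.
All branches of the negation close; one closing branch shown above.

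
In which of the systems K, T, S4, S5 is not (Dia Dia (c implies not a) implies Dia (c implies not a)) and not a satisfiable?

T-tableau for the formula:
1. not (Dia Dia (c implies not a) implies Dia (c implies not a)) and not a, u
2. not (Dia Dia (c implies not a) implies Dia (c implies not a)), u   [and-rule on 1]
3. not a, u   [and-rule on 1]
4. Dia Dia (c implies not a), u   [neg-implies-rule on 2]
5. not Dia (c implies not a), u   [neg-implies-rule on 2]
6. not (c implies not a), u   [neg-Dia-rule on 5 via uRu]
7. c, u   [neg-implies-rule on 6]
8. a, u   [neg-implies-rule on 6]
Accessibility: uRu
Branch closes: a and not a both at u.
Every branch closes (one shown): unsatisfiable in T, hence also in S4, S5 (every S4/S5-frame is a T-frame).
K-tableau for the formula:
1. not (Dia Dia (c implies not a) implies Dia (c implies not a)) and not a, u
2. not (Dia Dia (c implies not a) implies Dia (c implies not a)), u   [and-rule on 1]
3. not a, u   [and-rule on 1]
4. Dia Dia (c implies not a), u   [neg-implies-rule on 2]
5. not Dia (c implies not a), u   [neg-implies-rule on 2]
6. Dia (c implies not a), v   [Dia-rule on 4: fresh world v, uRv]
7. not (c implies not a), v   [neg-Dia-rule on 5 via uRv]
8. c, v   [neg-implies-rule on 7]
9. a, v   [neg-implies-rule on 7]
10. c implies not a, w   [Dia-rule on 6: fresh world w, vRw]
11. not a, w   [implies-rule on 10 (branches; this branch)]
Accessibility: uRv, vRw
Complete open branch: satisfiable in K.

K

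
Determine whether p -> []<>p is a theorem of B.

Tableau for the negation ~(p -> []<>p):
1. ~(p -> []<>p), 0
2. p, 0   [~->-rule on 1]
3. ~[]<>p, 0   [~->-rule on 1]
4. ~<>p, 1   [~[]-rule on 3: fresh world 1, 0R1]
5. ~p, 0   [~<>-rule on 4 via 1R0]
Accessibility: 0R0, 0R1, 1R0, 1R1
Branch closes: p and ~p both at 0.
All branches of the negation close; one closing branch shown above.

Valid in B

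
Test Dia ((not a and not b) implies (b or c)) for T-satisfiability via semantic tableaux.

1. Dia ((not a and not b) implies (b or c)), w0
2. (not a and not b) implies (b or c), w1   [Dia-rule on 1: fresh world w1, w0Rw1]
3. b or c, w1   [implies-rule on 2 (branches; this branch)]
4. c, w1   [or-rule on 3 (branches; this branch)]
Accessibility: w0Rw0, w0Rw1, w1Rw1

Satisfiable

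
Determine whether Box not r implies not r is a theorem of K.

Tableau for the negation not (Box not r implies not r):
1. not (Box not r implies not r), u
2. Box not r, u
3. r, u
The negation has an open branch (countermodel exists).

Not valid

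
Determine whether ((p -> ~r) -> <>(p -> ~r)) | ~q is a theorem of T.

Valid

Tableau for the negation ~(((p -> ~r) -> <>(p -> ~r)) | ~q):
1. ~(((p -> ~r) -> <>(p -> ~r)) | ~q), 0
2. ~((p -> ~r) -> <>(p -> ~r)), 0   [~|-rule on 1]
3. q, 0   [~|-rule on 1]
4. p -> ~r, 0   [~->-rule on 2]
5. ~<>(p -> ~r), 0   [~->-rule on 2]
6. ~(p -> ~r), 0   [~<>-rule on 5 via 0R0]
7. p, 0   [~->-rule on 6]
8. r, 0   [~->-rule on 6]
9. ~r, 0   [->-rule on 4 (branches; this branch)]
Accessibility: 0R0
Branch closes: r and ~r both at 0.
Every branch of the negation's tableau closes; the branch above is one of them.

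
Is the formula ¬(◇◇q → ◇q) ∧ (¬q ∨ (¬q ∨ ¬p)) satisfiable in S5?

Unsatisfiable (every branch closes)

1. ¬(◇◇q → ◇q) ∧ (¬q ∨ (¬q ∨ ¬p)), u
2. ¬(◇◇q → ◇q), u
3. ¬q ∨ (¬q ∨ ¬p), u
4. ◇◇q, u
5. ¬◇q, u
6. ¬q, u
7. ¬q ∨ ¬p, u
8. ¬p, u
9. ◇q, v
10. ¬q, v
11. q, w
12. ¬q, w
Accessibility: uRu, uRv, uRw, vRu, vRv, vRw, wRu, wRv, wRw
Branch closes: q and ¬q both at w.
Every branch closes; the branch above is one of them.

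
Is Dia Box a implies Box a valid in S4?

Tableau for the negation not (Dia Box a implies Box a):
1. not (Dia Box a implies Box a), u
2. Dia Box a, u
3. not Box a, u
4. Box a, v
5. a, v
6. not a, w
Accessibility: uRu, uRv, uRw, vRv, wRw
The negation has an open branch (countermodel exists).

Invalid (countermodel exists)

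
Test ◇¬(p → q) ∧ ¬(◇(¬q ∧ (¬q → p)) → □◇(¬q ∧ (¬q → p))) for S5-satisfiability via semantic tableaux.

Unsatisfiable (every branch closes)

1. ◇¬(p → q) ∧ ¬(◇(¬q ∧ (¬q → p)) → □◇(¬q ∧ (¬q → p))), w0
2. ◇¬(p → q), w0
3. ¬(◇(¬q ∧ (¬q → p)) → □◇(¬q ∧ (¬q → p))), w0
4. ◇(¬q ∧ (¬q → p)), w0
5. ¬□◇(¬q ∧ (¬q → p)), w0
6. ¬(p → q), w1
7. p, w1
8. ¬q, w1
9. ¬q ∧ (¬q → p), w2
10. ¬q, w2
11. ¬q → p, w2
12. p, w2
13. ¬◇(¬q ∧ (¬q → p)), w3
14. ¬(¬q ∧ (¬q → p)), w0
15. ¬(¬q ∧ (¬q → p)), w1
16. ¬(¬q ∧ (¬q → p)), w2
17. ¬(¬q ∧ (¬q → p)), w3
18. ¬(¬q → p), w0
19. ¬q, w0
20. ¬p, w0
21. ¬(¬q → p), w1
22. ¬p, w1
Accessibility: w0Rw0, w0Rw1, w0Rw2, w0Rw3, w1Rw0, w1Rw1, w1Rw2, w1Rw3, w2Rw0, w2Rw1, w2Rw2, w2Rw3, w3Rw0, w3Rw1, w3Rw2, w3Rw3
Branch closes: p and ¬p both at w1.
(One branch shown.) All branches close.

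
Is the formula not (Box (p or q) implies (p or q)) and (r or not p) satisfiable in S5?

1. not (Box (p or q) implies (p or q)) and (r or not p), u
2. not (Box (p or q) implies (p or q)), u
3. r or not p, u
4. Box (p or q), u
5. not (p or q), u
6. not p, u
7. not q, u
8. p or q, u
9. q, u
Accessibility: uRu
Branch closes: q and not q both at u.
Every branch closes; the branch above is one of them.

Unsatisfiable (every branch closes)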